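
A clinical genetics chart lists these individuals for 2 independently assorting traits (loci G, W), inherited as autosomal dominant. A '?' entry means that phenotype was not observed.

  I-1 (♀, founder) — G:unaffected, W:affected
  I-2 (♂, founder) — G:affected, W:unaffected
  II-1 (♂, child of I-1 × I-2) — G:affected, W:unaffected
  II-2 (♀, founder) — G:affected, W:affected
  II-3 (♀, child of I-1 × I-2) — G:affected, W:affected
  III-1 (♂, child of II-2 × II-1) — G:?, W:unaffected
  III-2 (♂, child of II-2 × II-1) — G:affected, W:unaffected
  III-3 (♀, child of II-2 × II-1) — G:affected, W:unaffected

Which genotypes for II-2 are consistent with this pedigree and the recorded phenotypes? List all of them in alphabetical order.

G/I-1 un ·: gg
G/I-2 aff ·: Gg|GG
G/II-1 aff I-1×I-2: Gg
G/II-2 aff ·: Gg|GG
G/II-3 aff I-1×I-2: Gg
G/III-1 ? II-2×II-1: gg|Gg|GG
G/III-2 aff II-2×II-1: Gg|GG
G/III-3 aff II-2×II-1: Gg|GG
⇒ G over [I-1,I-2,II-1,II-2,II-3,III-1,III-2,III-3]: 40 consistent
W/I-1 aff ·: Ww
W/I-2 un ·: ww
W/II-1 un I-1×I-2: ww
W/II-2 aff ·: Ww
W/II-3 aff I-1×I-2: Ww
W/III-1 un II-2×II-1: ww
W/III-2 un II-2×II-1: ww
W/III-3 un II-2×II-1: ww
⇒ W over [I-1,I-2,II-1,II-2,II-3,III-1,III-2,III-3]: 1 consistent

II-2 ∈ {GG Ww, Gg Ww}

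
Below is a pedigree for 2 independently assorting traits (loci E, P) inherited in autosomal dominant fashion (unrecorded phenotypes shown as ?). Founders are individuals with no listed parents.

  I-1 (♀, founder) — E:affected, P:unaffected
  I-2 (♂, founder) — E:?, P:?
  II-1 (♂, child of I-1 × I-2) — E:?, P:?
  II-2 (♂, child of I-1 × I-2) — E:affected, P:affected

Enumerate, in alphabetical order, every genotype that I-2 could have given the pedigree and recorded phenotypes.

I-2 ∈ {EE PP, EE Pp, Ee PP, Ee Pp, ee PP, ee Pp}

E/I-1 aff ·: Ee|EE
E/I-2 ? ·: ee|Ee|EE
E/II-1 ? I-1×I-2: ee|Ee|EE
E/II-2 aff I-1×I-2: Ee|EE
⇒ E over [I-1,I-2,II-1,II-2]: 18 consistent
P/I-1 un ·: pp
P/I-2 ? ·: Pp|PP
P/II-1 ? I-1×I-2: pp|Pp
P/II-2 aff I-1×I-2: Pp
⇒ P over [I-1,I-2,II-1,II-2]: 3 consistent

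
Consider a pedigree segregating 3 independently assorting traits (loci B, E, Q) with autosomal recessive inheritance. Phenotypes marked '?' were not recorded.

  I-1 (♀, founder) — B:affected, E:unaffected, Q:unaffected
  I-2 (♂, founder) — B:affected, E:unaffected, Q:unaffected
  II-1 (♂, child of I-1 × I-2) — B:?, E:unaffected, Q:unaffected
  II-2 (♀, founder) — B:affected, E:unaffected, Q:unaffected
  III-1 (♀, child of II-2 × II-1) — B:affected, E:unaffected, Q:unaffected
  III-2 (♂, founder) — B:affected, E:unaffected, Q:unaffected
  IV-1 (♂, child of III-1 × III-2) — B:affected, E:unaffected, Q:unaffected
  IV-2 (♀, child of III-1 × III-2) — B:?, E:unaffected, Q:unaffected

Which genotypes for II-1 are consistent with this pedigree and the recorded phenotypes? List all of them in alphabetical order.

II-1 ∈ {bb EE QQ, bb EE Qq, bb Ee QQ, bb Ee Qq}

B/I-1 aff ·: bb
B/I-2 aff ·: bb
B/II-1 ? I-1×I-2: bb
B/II-2 aff ·: bb
B/III-1 aff II-2×II-1: bb
B/III-2 aff ·: bb
B/IV-1 aff III-1×III-2: bb
B/IV-2 ? III-1×III-2: bb
⇒ B over [I-1,I-2,II-1,II-2,III-1,III-2,IV-1,IV-2]: 1 consistent
E/I-1 un ·: EE|Ee
E/I-2 un ·: EE|Ee
E/II-1 un I-1×I-2: EE|Ee
E/II-2 un ·: EE|Ee
E/III-1 un II-2×II-1: EE|Ee
E/III-2 un ·: EE|Ee
E/IV-1 un III-1×III-2: EE|Ee
E/IV-2 un III-1×III-2: EE|Ee
⇒ E over [I-1,I-2,II-1,II-2,III-1,III-2,IV-1,IV-2]: 150 consistent
Q/I-1 un ·: QQ|Qq
Q/I-2 un ·: QQ|Qq
Q/II-1 un I-1×I-2: QQ|Qq
Q/II-2 un ·: QQ|Qq
Q/III-1 un II-2×II-1: QQ|Qq
Q/III-2 un ·: QQ|Qq
Q/IV-1 un III-1×III-2: QQ|Qq
Q/IV-2 un III-1×III-2: QQ|Qq
⇒ Q over [I-1,I-2,II-1,II-2,III-1,III-2,IV-1,IV-2]: 150 consistent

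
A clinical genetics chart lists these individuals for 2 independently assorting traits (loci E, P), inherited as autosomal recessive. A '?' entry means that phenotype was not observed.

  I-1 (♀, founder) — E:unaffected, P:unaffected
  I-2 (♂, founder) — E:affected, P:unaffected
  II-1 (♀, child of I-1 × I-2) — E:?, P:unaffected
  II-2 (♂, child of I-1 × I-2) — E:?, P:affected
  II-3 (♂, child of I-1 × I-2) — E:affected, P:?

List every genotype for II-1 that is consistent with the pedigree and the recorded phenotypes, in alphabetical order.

II-1 ∈ {Ee PP, Ee Pp, ee PP, ee Pp}

E/I-1 un ·: Ee
E/I-2 aff ·: ee
E/II-1 ? I-1×I-2: Ee|ee
E/II-2 ? I-1×I-2: Ee|ee
E/II-3 aff I-1×I-2: ee
⇒ E over [I-1,I-2,II-1,II-2,II-3]: 4 consistent
P/I-1 un ·: Pp
P/I-2 un ·: Pp
P/II-1 un I-1×I-2: PP|Pp
P/II-2 aff I-1×I-2: pp
P/II-3 ? I-1×I-2: PP|Pp|pp
⇒ P over [I-1,I-2,II-1,II-2,II-3]: 6 consistent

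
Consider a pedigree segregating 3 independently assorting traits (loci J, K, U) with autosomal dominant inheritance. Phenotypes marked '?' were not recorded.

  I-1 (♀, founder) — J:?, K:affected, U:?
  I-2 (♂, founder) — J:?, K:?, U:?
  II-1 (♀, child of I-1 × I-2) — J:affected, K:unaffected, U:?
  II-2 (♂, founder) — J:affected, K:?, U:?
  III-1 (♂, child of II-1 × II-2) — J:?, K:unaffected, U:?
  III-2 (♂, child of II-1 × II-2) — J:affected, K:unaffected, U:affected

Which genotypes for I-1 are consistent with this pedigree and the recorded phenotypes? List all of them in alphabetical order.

I-1 ∈ {JJ Kk UU, JJ Kk Uu, JJ Kk uu, Jj Kk UU, Jj Kk Uu, Jj Kk uu, jj Kk UU, jj Kk Uu, jj Kk uu}

J/I-1 ? ·: jj|Jj|JJ
J/I-2 ? ·: jj|Jj|JJ
J/II-1 aff I-1×I-2: Jj|JJ
J/II-2 aff ·: Jj|JJ
J/III-1 ? II-1×II-2: jj|Jj|JJ
J/III-2 aff II-1×II-2: Jj|JJ
⇒ J over [I-1,I-2,II-1,II-2,III-1,III-2]: 90 consistent
K/I-1 aff ·: Kk
K/I-2 ? ·: kk|Kk
K/II-1 un I-1×I-2: kk
K/II-2 ? ·: kk|Kk
K/III-1 un II-1×II-2: kk
K/III-2 un II-1×II-2: kk
⇒ K over [I-1,I-2,II-1,II-2,III-1,III-2]: 4 consistent
U/I-1 ? ·: uu|Uu|UU
U/I-2 ? ·: uu|Uu|UU
U/II-1 ? I-1×I-2: uu|Uu|UU
U/II-2 ? ·: uu|Uu|UU
U/III-1 ? II-1×II-2: uu|Uu|UU
U/III-2 aff II-1×II-2: Uu|UU
⇒ U over [I-1,I-2,II-1,II-2,III-1,III-2]: 120 consistent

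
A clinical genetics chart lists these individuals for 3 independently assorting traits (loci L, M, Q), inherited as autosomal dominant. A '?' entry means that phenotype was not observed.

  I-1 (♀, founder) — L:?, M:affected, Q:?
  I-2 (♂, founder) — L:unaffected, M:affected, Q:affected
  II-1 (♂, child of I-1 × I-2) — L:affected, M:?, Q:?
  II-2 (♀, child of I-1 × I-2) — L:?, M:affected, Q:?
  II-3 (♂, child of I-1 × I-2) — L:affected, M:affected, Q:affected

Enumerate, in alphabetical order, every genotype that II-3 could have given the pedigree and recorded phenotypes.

L/I-1 ? ·: Ll|LL
L/I-2 un ·: ll
L/II-1 aff I-1×I-2: Ll
L/II-2 ? I-1×I-2: ll|Ll
L/II-3 aff I-1×I-2: Ll
⇒ L over [I-1,I-2,II-1,II-2,II-3]: 3 consistent
M/I-1 aff ·: Mm|MM
M/I-2 aff ·: Mm|MM
M/II-1 ? I-1×I-2: mm|Mm|MM
M/II-2 aff I-1×I-2: Mm|MM
M/II-3 aff I-1×I-2: Mm|MM
⇒ M over [I-1,I-2,II-1,II-2,II-3]: 29 consistent
Q/I-1 ? ·: qq|Qq|QQ
Q/I-2 aff ·: Qq|QQ
Q/II-1 ? I-1×I-2: qq|Qq|QQ
Q/II-2 ? I-1×I-2: qq|Qq|QQ
Q/II-3 aff I-1×I-2: Qq|QQ
⇒ Q over [I-1,I-2,II-1,II-2,II-3]: 40 consistent

II-3 ∈ {Ll MM QQ, Ll MM Qq, Ll Mm QQ, Ll Mm Qq}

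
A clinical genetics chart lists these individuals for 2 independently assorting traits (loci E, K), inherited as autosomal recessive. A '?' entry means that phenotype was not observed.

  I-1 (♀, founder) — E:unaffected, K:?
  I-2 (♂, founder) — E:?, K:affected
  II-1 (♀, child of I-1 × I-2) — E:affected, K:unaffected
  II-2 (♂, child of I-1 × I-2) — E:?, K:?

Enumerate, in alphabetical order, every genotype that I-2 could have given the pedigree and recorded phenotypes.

I-2 ∈ {Ee kk, ee kk}

E/I-1 un ·: Ee
E/I-2 ? ·: Ee|ee
E/II-1 aff I-1×I-2: ee
E/II-2 ? I-1×I-2: EE|Ee|ee
⇒ E over [I-1,I-2,II-1,II-2]: 5 consistent
K/I-1 ? ·: KK|Kk
K/I-2 aff ·: kk
K/II-1 un I-1×I-2: Kk
K/II-2 ? I-1×I-2: Kk|kk
⇒ K over [I-1,I-2,II-1,II-2]: 3 consistent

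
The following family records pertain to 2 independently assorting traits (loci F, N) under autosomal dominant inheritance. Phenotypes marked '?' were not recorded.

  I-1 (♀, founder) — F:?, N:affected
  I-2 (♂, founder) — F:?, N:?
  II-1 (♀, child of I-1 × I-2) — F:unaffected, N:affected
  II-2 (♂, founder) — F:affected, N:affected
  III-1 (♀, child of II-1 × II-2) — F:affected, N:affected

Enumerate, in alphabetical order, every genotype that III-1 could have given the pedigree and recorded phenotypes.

F/I-1 ? ·: ff|Ff
F/I-2 ? ·: ff|Ff
F/II-1 un I-1×I-2: ff
F/II-2 aff ·: Ff|FF
F/III-1 aff II-1×II-2: Ff
⇒ F over [I-1,I-2,II-1,II-2,III-1]: 8 consistent
N/I-1 aff ·: Nn|NN
N/I-2 ? ·: nn|Nn|NN
N/II-1 aff I-1×I-2: Nn|NN
N/II-2 aff ·: Nn|NN
N/III-1 aff II-1×II-2: Nn|NN
⇒ N over [I-1,I-2,II-1,II-2,III-1]: 32 consistent

III-1 ∈ {Ff NN, Ff Nn}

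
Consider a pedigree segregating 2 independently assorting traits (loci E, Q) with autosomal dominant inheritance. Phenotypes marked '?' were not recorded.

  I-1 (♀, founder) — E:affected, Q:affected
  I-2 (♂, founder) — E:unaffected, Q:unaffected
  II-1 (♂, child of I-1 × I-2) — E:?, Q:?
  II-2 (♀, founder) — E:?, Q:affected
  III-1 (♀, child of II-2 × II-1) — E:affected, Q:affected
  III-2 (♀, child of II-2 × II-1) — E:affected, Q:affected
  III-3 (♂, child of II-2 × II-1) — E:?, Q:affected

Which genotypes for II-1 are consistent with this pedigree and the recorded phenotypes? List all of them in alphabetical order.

E/I-1 aff ·: Ee|EE
E/I-2 un ·: ee
E/II-1 ? I-1×I-2: ee|Ee
E/II-2 ? ·: ee|Ee|EE
E/III-1 aff II-2×II-1: Ee|EE
E/III-2 aff II-2×II-1: Ee|EE
E/III-3 ? II-2×II-1: ee|Ee|EE
⇒ E over [I-1,I-2,II-1,II-2,III-1,III-2,III-3]: 47 consistent
Q/I-1 aff ·: Qq|QQ
Q/I-2 un ·: qq
Q/II-1 ? I-1×I-2: qq|Qq
Q/II-2 aff ·: Qq|QQ
Q/III-1 aff II-2×II-1: Qq|QQ
Q/III-2 aff II-2×II-1: Qq|QQ
Q/III-3 aff II-2×II-1: Qq|QQ
⇒ Q over [I-1,I-2,II-1,II-2,III-1,III-2,III-3]: 34 consistent

II-1 ∈ {Ee Qq, Ee qq, ee Qq, ee qq}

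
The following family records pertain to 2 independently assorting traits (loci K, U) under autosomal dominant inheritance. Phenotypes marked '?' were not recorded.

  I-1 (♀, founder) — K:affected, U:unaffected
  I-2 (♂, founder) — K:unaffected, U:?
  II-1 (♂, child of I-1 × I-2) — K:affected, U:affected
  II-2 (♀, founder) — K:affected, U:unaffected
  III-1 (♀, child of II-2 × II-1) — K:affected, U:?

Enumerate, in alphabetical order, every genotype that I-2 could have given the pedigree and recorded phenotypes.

K/I-1 aff ·: Kk|KK
K/I-2 un ·: kk
K/II-1 aff I-1×I-2: Kk
K/II-2 aff ·: Kk|KK
K/III-1 aff II-2×II-1: Kk|KK
⇒ K over [I-1,I-2,II-1,II-2,III-1]: 8 consistent
U/I-1 un ·: uu
U/I-2 ? ·: Uu|UU
U/II-1 aff I-1×I-2: Uu
U/II-2 un ·: uu
U/III-1 ? II-2×II-1: uu|Uu
⇒ U over [I-1,I-2,II-1,II-2,III-1]: 4 consistent

I-2 ∈ {kk UU, kk Uu}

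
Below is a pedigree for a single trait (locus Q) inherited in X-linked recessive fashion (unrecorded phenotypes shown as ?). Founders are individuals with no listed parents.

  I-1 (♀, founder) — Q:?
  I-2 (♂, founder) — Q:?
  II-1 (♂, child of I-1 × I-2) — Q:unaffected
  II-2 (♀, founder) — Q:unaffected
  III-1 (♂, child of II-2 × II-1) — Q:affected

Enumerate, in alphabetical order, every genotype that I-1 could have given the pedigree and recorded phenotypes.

I-1 ∈ {X^QX^Q, X^QX^q}

Q/I-1 ? ·: X^QX^Q|X^QX^q
Q/I-2 ? ·: X^QY|X^qY
Q/II-1 un I-1×I-2: X^QY
Q/II-2 un ·: X^QX^q
Q/III-1 aff II-2×II-1: X^qY
⇒ Q over [I-1,I-2,II-1,II-2,III-1]: 4 consistent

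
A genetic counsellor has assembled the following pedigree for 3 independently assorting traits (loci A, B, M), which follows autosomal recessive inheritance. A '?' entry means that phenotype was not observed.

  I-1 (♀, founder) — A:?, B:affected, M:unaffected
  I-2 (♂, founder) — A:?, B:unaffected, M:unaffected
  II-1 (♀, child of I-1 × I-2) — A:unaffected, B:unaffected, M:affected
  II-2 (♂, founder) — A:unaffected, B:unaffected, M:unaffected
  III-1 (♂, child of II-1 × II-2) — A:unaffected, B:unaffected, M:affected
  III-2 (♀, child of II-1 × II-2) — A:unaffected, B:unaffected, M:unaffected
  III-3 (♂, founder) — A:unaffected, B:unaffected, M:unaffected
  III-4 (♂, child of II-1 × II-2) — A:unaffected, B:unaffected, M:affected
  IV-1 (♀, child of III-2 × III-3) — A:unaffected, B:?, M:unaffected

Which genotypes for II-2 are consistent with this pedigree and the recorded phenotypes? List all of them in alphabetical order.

A/I-1 ? ·: AA|Aa|aa
A/I-2 ? ·: AA|Aa|aa
A/II-1 un I-1×I-2: AA|Aa
A/II-2 un ·: AA|Aa
A/III-1 un II-1×II-2: AA|Aa
A/III-2 un II-1×II-2: AA|Aa
A/III-3 un ·: AA|Aa
A/III-4 un II-1×II-2: AA|Aa
A/IV-1 un III-2×III-3: AA|Aa
⇒ A over [I-1,I-2,II-1,II-2,III-1,III-2,III-3,III-4,IV-1]: 516 consistent
B/I-1 aff ·: bb
B/I-2 un ·: BB|Bb
B/II-1 un I-1×I-2: Bb
B/II-2 un ·: BB|Bb
B/III-1 un II-1×II-2: BB|Bb
B/III-2 un II-1×II-2: BB|Bb
B/III-3 un ·: BB|Bb
B/III-4 un II-1×II-2: BB|Bb
B/IV-1 ? III-2×III-3: BB|Bb|bb
⇒ B over [I-1,I-2,II-1,II-2,III-1,III-2,III-3,III-4,IV-1]: 128 consistent
M/I-1 un ·: Mm
M/I-2 un ·: Mm
M/II-1 aff I-1×I-2: mm
M/II-2 un ·: Mm
M/III-1 aff II-1×II-2: mm
M/III-2 un II-1×II-2: Mm
M/III-3 un ·: MM|Mm
M/III-4 aff II-1×II-2: mm
M/IV-1 un III-2×III-3: MM|Mm
⇒ M over [I-1,I-2,II-1,II-2,III-1,III-2,III-3,III-4,IV-1]: 4 consistent

II-2 ∈ {AA BB Mm, AA Bb Mm, Aa BB Mm, Aa Bb Mm}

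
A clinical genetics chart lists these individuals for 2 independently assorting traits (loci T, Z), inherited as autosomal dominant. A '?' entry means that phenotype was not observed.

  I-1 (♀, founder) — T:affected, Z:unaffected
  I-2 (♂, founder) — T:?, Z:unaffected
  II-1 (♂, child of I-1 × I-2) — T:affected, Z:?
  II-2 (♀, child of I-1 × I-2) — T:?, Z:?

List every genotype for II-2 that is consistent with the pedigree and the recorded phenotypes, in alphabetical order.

T/I-1 aff ·: Tt|TT
T/I-2 ? ·: tt|Tt|TT
T/II-1 aff I-1×I-2: Tt|TT
T/II-2 ? I-1×I-2: tt|Tt|TT
⇒ T over [I-1,I-2,II-1,II-2]: 18 consistent
Z/I-1 un ·: zz
Z/I-2 un ·: zz
Z/II-1 ? I-1×I-2: zz
Z/II-2 ? I-1×I-2: zz
⇒ Z over [I-1,I-2,II-1,II-2]: 1 consistent

II-2 ∈ {TT zz, Tt zz, tt zz}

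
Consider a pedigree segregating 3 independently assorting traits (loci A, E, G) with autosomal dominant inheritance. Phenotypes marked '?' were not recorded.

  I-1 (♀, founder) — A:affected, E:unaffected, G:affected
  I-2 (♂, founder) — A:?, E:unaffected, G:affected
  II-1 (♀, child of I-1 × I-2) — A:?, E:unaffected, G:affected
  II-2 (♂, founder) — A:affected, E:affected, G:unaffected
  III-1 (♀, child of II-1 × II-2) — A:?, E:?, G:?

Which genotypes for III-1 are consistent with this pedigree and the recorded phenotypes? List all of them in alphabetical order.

A/I-1 aff ·: Aa|AA
A/I-2 ? ·: aa|Aa|AA
A/II-1 ? I-1×I-2: aa|Aa|AA
A/II-2 aff ·: Aa|AA
A/III-1 ? II-1×II-2: aa|Aa|AA
⇒ A over [I-1,I-2,II-1,II-2,III-1]: 43 consistent
E/I-1 un ·: ee
E/I-2 un ·: ee
E/II-1 un I-1×I-2: ee
E/II-2 aff ·: Ee|EE
E/III-1 ? II-1×II-2: ee|Ee
⇒ E over [I-1,I-2,II-1,II-2,III-1]: 3 consistent
G/I-1 aff ·: Gg|GG
G/I-2 aff ·: Gg|GG
G/II-1 aff I-1×I-2: Gg|GG
G/II-2 un ·: gg
G/III-1 ? II-1×II-2: gg|Gg
⇒ G over [I-1,I-2,II-1,II-2,III-1]: 10 consistent

III-1 ∈ {AA Ee Gg, AA Ee gg, AA ee Gg, AA ee gg, Aa Ee Gg, Aa Ee gg, Aa ee Gg, Aa ee gg, aa Ee Gg, aa Ee gg, aa ee Gg, aa ee gg}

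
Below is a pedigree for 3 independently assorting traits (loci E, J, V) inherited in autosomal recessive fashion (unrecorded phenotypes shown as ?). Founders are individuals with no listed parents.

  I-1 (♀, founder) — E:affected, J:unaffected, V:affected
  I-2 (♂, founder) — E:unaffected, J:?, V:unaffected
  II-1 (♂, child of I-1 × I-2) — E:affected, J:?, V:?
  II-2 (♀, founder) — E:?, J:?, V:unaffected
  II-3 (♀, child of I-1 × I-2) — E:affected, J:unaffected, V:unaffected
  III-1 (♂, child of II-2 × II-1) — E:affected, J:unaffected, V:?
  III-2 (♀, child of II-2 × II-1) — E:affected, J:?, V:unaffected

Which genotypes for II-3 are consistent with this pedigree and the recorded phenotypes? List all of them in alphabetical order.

II-3 ∈ {ee JJ Vv, ee Jj Vv}

E/I-1 aff ·: ee
E/I-2 un ·: Ee
E/II-1 aff I-1×I-2: ee
E/II-2 ? ·: Ee|ee
E/II-3 aff I-1×I-2: ee
E/III-1 aff II-2×II-1: ee
E/III-2 aff II-2×II-1: ee
⇒ E over [I-1,I-2,II-1,II-2,II-3,III-1,III-2]: 2 consistent
J/I-1 un ·: JJ|Jj
J/I-2 ? ·: JJ|Jj|jj
J/II-1 ? I-1×I-2: JJ|Jj|jj
J/II-2 ? ·: JJ|Jj|jj
J/II-3 un I-1×I-2: JJ|Jj
J/III-1 un II-2×II-1: JJ|Jj
J/III-2 ? II-2×II-1: JJ|Jj|jj
⇒ J over [I-1,I-2,II-1,II-2,II-3,III-1,III-2]: 147 consistent
V/I-1 aff ·: vv
V/I-2 un ·: VV|Vv
V/II-1 ? I-1×I-2: Vv|vv
V/II-2 un ·: VV|Vv
V/II-3 un I-1×I-2: Vv
V/III-1 ? II-2×II-1: VV|Vv|vv
V/III-2 un II-2×II-1: VV|Vv
⇒ V over [I-1,I-2,II-1,II-2,II-3,III-1,III-2]: 23 consistent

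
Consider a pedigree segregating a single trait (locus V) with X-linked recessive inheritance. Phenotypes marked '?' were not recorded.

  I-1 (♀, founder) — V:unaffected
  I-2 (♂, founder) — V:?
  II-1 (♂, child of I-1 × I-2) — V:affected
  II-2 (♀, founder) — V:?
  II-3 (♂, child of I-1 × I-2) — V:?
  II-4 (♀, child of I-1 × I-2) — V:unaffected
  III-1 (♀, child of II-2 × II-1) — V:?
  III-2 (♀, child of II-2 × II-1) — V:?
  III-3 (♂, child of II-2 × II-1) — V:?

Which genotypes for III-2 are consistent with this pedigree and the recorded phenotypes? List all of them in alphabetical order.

V/I-1 un ·: X^VX^v
V/I-2 ? ·: X^VY|X^vY
V/II-1 aff I-1×I-2: X^vY
V/II-2 ? ·: X^VX^V|X^VX^v|X^vX^v
V/II-3 ? I-1×I-2: X^VY|X^vY
V/II-4 un I-1×I-2: X^VX^V|X^VX^v
V/III-1 ? II-2×II-1: X^VX^v|X^vX^v
V/III-2 ? II-2×II-1: X^VX^v|X^vX^v
V/III-3 ? II-2×II-1: X^VY|X^vY
⇒ V over [I-1,I-2,II-1,II-2,II-3,II-4,III-1,III-2,III-3]: 60 consistent

III-2 ∈ {X^VX^v, X^vX^v}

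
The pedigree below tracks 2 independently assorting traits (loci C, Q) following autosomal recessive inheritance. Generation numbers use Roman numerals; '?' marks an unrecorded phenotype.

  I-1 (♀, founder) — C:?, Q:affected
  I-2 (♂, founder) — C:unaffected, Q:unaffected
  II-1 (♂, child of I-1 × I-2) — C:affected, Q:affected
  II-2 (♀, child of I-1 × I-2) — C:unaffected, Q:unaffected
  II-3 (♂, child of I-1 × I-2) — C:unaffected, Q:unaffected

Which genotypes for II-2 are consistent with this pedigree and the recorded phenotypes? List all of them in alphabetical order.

II-2 ∈ {CC Qq, Cc Qq}

C/I-1 ? ·: Cc|cc
C/I-2 un ·: Cc
C/II-1 aff I-1×I-2: cc
C/II-2 un I-1×I-2: CC|Cc
C/II-3 un I-1×I-2: CC|Cc
⇒ C over [I-1,I-2,II-1,II-2,II-3]: 5 consistent
Q/I-1 aff ·: qq
Q/I-2 un ·: Qq
Q/II-1 aff I-1×I-2: qq
Q/II-2 un I-1×I-2: Qq
Q/II-3 un I-1×I-2: Qq
⇒ Q over [I-1,I-2,II-1,II-2,II-3]: 1 consistent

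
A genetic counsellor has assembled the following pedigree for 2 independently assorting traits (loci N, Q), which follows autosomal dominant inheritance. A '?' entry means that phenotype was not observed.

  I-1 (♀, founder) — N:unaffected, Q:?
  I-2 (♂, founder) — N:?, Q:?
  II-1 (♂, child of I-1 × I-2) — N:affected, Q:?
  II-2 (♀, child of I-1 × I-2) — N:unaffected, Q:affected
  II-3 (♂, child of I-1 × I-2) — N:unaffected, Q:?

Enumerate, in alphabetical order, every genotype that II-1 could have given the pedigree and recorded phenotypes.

II-1 ∈ {Nn QQ, Nn Qq, Nn qq}

N/I-1 un ·: nn
N/I-2 ? ·: Nn
N/II-1 aff I-1×I-2: Nn
N/II-2 un I-1×I-2: nn
N/II-3 un I-1×I-2: nn
⇒ N over [I-1,I-2,II-1,II-2,II-3]: 1 consistent
Q/I-1 ? ·: qq|Qq|QQ
Q/I-2 ? ·: qq|Qq|QQ
Q/II-1 ? I-1×I-2: qq|Qq|QQ
Q/II-2 aff I-1×I-2: Qq|QQ
Q/II-3 ? I-1×I-2: qq|Qq|QQ
⇒ Q over [I-1,I-2,II-1,II-2,II-3]: 45 consistent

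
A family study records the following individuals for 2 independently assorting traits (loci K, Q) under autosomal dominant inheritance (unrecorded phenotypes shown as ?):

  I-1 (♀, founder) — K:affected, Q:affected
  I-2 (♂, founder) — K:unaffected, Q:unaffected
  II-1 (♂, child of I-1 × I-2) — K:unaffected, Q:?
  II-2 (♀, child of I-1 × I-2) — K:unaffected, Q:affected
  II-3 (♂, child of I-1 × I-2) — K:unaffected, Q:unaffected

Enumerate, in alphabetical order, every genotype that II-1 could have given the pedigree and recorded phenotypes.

II-1 ∈ {kk Qq, kk qq}

K/I-1 aff ·: Kk
K/I-2 un ·: kk
K/II-1 un I-1×I-2: kk
K/II-2 un I-1×I-2: kk
K/II-3 un I-1×I-2: kk
⇒ K over [I-1,I-2,II-1,II-2,II-3]: 1 consistent
Q/I-1 aff ·: Qq
Q/I-2 un ·: qq
Q/II-1 ? I-1×I-2: qq|Qq
Q/II-2 aff I-1×I-2: Qq
Q/II-3 un I-1×I-2: qq
⇒ Q over [I-1,I-2,II-1,II-2,II-3]: 2 consistent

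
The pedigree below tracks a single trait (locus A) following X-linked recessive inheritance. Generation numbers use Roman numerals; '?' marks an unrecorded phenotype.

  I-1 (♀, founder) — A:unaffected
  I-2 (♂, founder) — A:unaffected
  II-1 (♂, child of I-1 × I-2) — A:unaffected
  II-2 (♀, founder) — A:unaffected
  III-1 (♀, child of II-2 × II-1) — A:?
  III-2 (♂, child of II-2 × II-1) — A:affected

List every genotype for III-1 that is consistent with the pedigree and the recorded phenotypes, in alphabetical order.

III-1 ∈ {X^AX^A, X^AX^a}

A/I-1 un ·: X^AX^A|X^AX^a
A/I-2 un ·: X^AY
A/II-1 un I-1×I-2: X^AY
A/II-2 un ·: X^AX^a
A/III-1 ? II-2×II-1: X^AX^A|X^AX^a
A/III-2 aff II-2×II-1: X^aY
⇒ A over [I-1,I-2,II-1,II-2,III-1,III-2]: 4 consistent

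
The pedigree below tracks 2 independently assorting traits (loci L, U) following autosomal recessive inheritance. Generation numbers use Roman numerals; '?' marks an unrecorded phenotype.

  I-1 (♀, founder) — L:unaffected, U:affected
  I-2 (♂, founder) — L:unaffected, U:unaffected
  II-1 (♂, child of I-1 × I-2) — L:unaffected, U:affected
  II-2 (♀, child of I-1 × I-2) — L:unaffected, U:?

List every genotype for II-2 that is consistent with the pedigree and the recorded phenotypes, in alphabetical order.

II-2 ∈ {LL Uu, LL uu, Ll Uu, Ll uu}

L/I-1 un ·: LL|Ll
L/I-2 un ·: LL|Ll
L/II-1 un I-1×I-2: LL|Ll
L/II-2 un I-1×I-2: LL|Ll
⇒ L over [I-1,I-2,II-1,II-2]: 13 consistent
U/I-1 aff ·: uu
U/I-2 un ·: Uu
U/II-1 aff I-1×I-2: uu
U/II-2 ? I-1×I-2: Uu|uu
⇒ U over [I-1,I-2,II-1,II-2]: 2 consistent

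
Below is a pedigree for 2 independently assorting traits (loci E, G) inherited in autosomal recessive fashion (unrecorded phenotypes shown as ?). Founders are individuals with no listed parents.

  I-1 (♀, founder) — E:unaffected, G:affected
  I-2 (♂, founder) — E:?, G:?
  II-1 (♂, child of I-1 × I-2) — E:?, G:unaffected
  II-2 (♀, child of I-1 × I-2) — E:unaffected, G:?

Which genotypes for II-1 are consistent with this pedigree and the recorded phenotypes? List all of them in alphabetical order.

E/I-1 un ·: EE|Ee
E/I-2 ? ·: EE|Ee|ee
E/II-1 ? I-1×I-2: EE|Ee|ee
E/II-2 un I-1×I-2: EE|Ee
⇒ E over [I-1,I-2,II-1,II-2]: 18 consistent
G/I-1 aff ·: gg
G/I-2 ? ·: GG|Gg
G/II-1 un I-1×I-2: Gg
G/II-2 ? I-1×I-2: Gg|gg
⇒ G over [I-1,I-2,II-1,II-2]: 3 consistent

II-1 ∈ {EE Gg, Ee Gg, ee Gg}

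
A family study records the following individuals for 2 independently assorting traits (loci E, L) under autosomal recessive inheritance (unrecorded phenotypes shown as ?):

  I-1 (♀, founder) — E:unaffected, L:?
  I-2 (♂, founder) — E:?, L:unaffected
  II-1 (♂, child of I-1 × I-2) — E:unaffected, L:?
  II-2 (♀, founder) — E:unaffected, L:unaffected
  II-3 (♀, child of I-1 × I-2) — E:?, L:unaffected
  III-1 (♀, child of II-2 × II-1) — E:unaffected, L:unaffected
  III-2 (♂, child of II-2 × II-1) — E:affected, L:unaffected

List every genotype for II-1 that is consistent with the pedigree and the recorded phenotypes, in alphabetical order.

E/I-1 un ·: EE|Ee
E/I-2 ? ·: EE|Ee|ee
E/II-1 un I-1×I-2: Ee
E/II-2 un ·: Ee
E/II-3 ? I-1×I-2: EE|Ee|ee
E/III-1 un II-2×II-1: EE|Ee
E/III-2 aff II-2×II-1: ee
⇒ E over [I-1,I-2,II-1,II-2,II-3,III-1,III-2]: 20 consistent
L/I-1 ? ·: LL|Ll|ll
L/I-2 un ·: LL|Ll
L/II-1 ? I-1×I-2: LL|Ll|ll
L/II-2 un ·: LL|Ll
L/II-3 un I-1×I-2: LL|Ll
L/III-1 un II-2×II-1: LL|Ll
L/III-2 un II-2×II-1: LL|Ll
⇒ L over [I-1,I-2,II-1,II-2,II-3,III-1,III-2]: 105 consistent

II-1 ∈ {Ee LL, Ee Ll, Ee ll}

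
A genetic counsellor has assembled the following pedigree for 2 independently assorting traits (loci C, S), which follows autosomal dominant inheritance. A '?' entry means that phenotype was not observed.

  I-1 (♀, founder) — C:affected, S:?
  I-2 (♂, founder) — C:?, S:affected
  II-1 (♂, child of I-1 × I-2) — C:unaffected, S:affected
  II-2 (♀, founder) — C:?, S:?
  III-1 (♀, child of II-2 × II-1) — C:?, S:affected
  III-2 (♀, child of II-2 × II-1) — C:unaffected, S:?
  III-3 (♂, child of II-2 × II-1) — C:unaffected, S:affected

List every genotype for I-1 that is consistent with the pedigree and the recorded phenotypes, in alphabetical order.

C/I-1 aff ·: Cc
C/I-2 ? ·: cc|Cc
C/II-1 un I-1×I-2: cc
C/II-2 ? ·: cc|Cc
C/III-1 ? II-2×II-1: cc|Cc
C/III-2 un II-2×II-1: cc
C/III-3 un II-2×II-1: cc
⇒ C over [I-1,I-2,II-1,II-2,III-1,III-2,III-3]: 6 consistent
S/I-1 ? ·: ss|Ss|SS
S/I-2 aff ·: Ss|SS
S/II-1 aff I-1×I-2: Ss|SS
S/II-2 ? ·: ss|Ss|SS
S/III-1 aff II-2×II-1: Ss|SS
S/III-2 ? II-2×II-1: ss|Ss|SS
S/III-3 aff II-2×II-1: Ss|SS
⇒ S over [I-1,I-2,II-1,II-2,III-1,III-2,III-3]: 150 consistent

I-1 ∈ {Cc SS, Cc Ss, Cc ss}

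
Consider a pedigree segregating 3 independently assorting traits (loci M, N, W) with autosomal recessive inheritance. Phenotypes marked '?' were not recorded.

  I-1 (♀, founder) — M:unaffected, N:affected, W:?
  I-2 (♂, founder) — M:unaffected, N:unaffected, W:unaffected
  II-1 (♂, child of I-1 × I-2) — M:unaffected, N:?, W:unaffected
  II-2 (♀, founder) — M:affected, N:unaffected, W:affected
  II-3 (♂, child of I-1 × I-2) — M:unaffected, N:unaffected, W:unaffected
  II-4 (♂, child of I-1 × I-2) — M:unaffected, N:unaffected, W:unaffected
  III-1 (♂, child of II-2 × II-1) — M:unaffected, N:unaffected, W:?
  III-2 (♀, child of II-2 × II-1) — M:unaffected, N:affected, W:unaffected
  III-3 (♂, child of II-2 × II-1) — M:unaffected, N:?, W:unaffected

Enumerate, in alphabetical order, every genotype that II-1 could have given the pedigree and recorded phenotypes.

M/I-1 un ·: MM|Mm
M/I-2 un ·: MM|Mm
M/II-1 un I-1×I-2: MM|Mm
M/II-2 aff ·: mm
M/II-3 un I-1×I-2: MM|Mm
M/II-4 un I-1×I-2: MM|Mm
M/III-1 un II-2×II-1: Mm
M/III-2 un II-2×II-1: Mm
M/III-3 un II-2×II-1: Mm
⇒ M over [I-1,I-2,II-1,II-2,II-3,II-4,III-1,III-2,III-3]: 25 consistent
N/I-1 aff ·: nn
N/I-2 un ·: NN|Nn
N/II-1 ? I-1×I-2: Nn|nn
N/II-2 un ·: Nn
N/II-3 un I-1×I-2: Nn
N/II-4 un I-1×I-2: Nn
N/III-1 un II-2×II-1: NN|Nn
N/III-2 aff II-2×II-1: nn
N/III-3 ? II-2×II-1: NN|Nn|nn
⇒ N over [I-1,I-2,II-1,II-2,II-3,II-4,III-1,III-2,III-3]: 14 consistent
W/I-1 ? ·: WW|Ww|ww
W/I-2 un ·: WW|Ww
W/II-1 un I-1×I-2: WW|Ww
W/II-2 aff ·: ww
W/II-3 un I-1×I-2: WW|Ww
W/II-4 un I-1×I-2: WW|Ww
W/III-1 ? II-2×II-1: Ww|ww
W/III-2 un II-2×II-1: Ww
W/III-3 un II-2×II-1: Ww
⇒ W over [I-1,I-2,II-1,II-2,II-3,II-4,III-1,III-2,III-3]: 41 consistent

II-1 ∈ {MM Nn WW, MM Nn Ww, MM nn WW, MM nn Ww, Mm Nn WW, Mm Nn Ww, Mm nn WW, Mm nn Ww}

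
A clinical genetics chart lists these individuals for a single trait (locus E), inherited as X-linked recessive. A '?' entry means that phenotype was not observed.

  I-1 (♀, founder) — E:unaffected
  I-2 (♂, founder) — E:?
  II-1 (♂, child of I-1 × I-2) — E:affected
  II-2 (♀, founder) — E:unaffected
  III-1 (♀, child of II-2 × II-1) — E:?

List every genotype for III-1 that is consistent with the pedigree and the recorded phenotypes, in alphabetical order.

E/I-1 un ·: X^EX^e
E/I-2 ? ·: X^EY|X^eY
E/II-1 aff I-1×I-2: X^eY
E/II-2 un ·: X^EX^E|X^EX^e
E/III-1 ? II-2×II-1: X^EX^e|X^eX^e
⇒ E over [I-1,I-2,II-1,II-2,III-1]: 6 consistent

III-1 ∈ {X^EX^e, X^eX^e}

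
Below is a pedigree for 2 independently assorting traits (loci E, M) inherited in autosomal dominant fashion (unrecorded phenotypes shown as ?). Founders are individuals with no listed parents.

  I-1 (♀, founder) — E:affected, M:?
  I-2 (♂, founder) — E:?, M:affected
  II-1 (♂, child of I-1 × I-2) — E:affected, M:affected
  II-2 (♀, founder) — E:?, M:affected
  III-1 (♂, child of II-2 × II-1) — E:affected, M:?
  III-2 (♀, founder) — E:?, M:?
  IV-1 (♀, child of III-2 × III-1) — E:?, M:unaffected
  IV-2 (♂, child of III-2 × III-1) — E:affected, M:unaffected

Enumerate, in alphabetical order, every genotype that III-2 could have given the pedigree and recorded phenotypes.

E/I-1 aff ·: Ee|EE
E/I-2 ? ·: ee|Ee|EE
E/II-1 aff I-1×I-2: Ee|EE
E/II-2 ? ·: ee|Ee|EE
E/III-1 aff II-2×II-1: Ee|EE
E/III-2 ? ·: ee|Ee|EE
E/IV-1 ? III-2×III-1: ee|Ee|EE
E/IV-2 aff III-2×III-1: Ee|EE
⇒ E over [I-1,I-2,II-1,II-2,III-1,III-2,IV-1,IV-2]: 384 consistent
M/I-1 ? ·: mm|Mm|MM
M/I-2 aff ·: Mm|MM
M/II-1 aff I-1×I-2: Mm|MM
M/II-2 aff ·: Mm|MM
M/III-1 ? II-2×II-1: mm|Mm
M/III-2 ? ·: mm|Mm
M/IV-1 un III-2×III-1: mm
M/IV-2 un III-2×III-1: mm
⇒ M over [I-1,I-2,II-1,II-2,III-1,III-2,IV-1,IV-2]: 38 consistent

III-2 ∈ {EE Mm, EE mm, Ee Mm, Ee mm, ee Mm, ee mm}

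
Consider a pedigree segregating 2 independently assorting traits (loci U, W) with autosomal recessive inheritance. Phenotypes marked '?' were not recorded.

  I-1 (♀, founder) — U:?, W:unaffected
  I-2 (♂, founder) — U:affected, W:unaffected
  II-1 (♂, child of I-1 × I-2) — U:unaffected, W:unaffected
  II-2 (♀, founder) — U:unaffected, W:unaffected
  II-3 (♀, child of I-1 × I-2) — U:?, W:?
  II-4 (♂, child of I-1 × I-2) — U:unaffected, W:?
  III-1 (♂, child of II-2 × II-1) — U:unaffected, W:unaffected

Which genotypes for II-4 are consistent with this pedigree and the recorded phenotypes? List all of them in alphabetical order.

II-4 ∈ {Uu WW, Uu Ww, Uu ww}

U/I-1 ? ·: UU|Uu
U/I-2 aff ·: uu
U/II-1 un I-1×I-2: Uu
U/II-2 un ·: UU|Uu
U/II-3 ? I-1×I-2: Uu|uu
U/II-4 un I-1×I-2: Uu
U/III-1 un II-2×II-1: UU|Uu
⇒ U over [I-1,I-2,II-1,II-2,II-3,II-4,III-1]: 12 consistent
W/I-1 un ·: WW|Ww
W/I-2 un ·: WW|Ww
W/II-1 un I-1×I-2: WW|Ww
W/II-2 un ·: WW|Ww
W/II-3 ? I-1×I-2: WW|Ww|ww
W/II-4 ? I-1×I-2: WW|Ww|ww
W/III-1 un II-2×II-1: WW|Ww
⇒ W over [I-1,I-2,II-1,II-2,II-3,II-4,III-1]: 122 consistent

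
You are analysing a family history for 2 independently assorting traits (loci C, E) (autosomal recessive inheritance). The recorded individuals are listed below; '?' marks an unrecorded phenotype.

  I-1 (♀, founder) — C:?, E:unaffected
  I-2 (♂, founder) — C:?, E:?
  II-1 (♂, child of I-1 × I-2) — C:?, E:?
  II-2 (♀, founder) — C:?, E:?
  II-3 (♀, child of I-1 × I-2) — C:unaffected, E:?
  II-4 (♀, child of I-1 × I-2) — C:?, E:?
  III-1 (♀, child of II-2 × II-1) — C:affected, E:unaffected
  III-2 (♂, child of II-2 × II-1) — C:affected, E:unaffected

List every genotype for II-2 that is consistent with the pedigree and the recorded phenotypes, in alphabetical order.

C/I-1 ? ·: CC|Cc|cc
C/I-2 ? ·: CC|Cc|cc
C/II-1 ? I-1×I-2: Cc|cc
C/II-2 ? ·: Cc|cc
C/II-3 un I-1×I-2: CC|Cc
C/II-4 ? I-1×I-2: CC|Cc|cc
C/III-1 aff II-2×II-1: cc
C/III-2 aff II-2×II-1: cc
⇒ C over [I-1,I-2,II-1,II-2,II-3,II-4,III-1,III-2]: 60 consistent
E/I-1 un ·: EE|Ee
E/I-2 ? ·: EE|Ee|ee
E/II-1 ? I-1×I-2: EE|Ee|ee
E/II-2 ? ·: EE|Ee|ee
E/II-3 ? I-1×I-2: EE|Ee|ee
E/II-4 ? I-1×I-2: EE|Ee|ee
E/III-1 un II-2×II-1: EE|Ee
E/III-2 un II-2×II-1: EE|Ee
⇒ E over [I-1,I-2,II-1,II-2,II-3,II-4,III-1,III-2]: 332 consistent

II-2 ∈ {Cc EE, Cc Ee, Cc ee, cc EE, cc Ee, cc ee}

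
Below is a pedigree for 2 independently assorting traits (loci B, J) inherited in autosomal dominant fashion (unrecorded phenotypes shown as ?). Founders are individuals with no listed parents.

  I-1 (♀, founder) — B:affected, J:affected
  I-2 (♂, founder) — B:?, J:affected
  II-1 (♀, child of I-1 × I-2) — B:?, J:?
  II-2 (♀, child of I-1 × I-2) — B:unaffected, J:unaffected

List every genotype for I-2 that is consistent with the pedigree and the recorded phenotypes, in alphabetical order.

I-2 ∈ {Bb Jj, bb Jj}

B/I-1 aff ·: Bb
B/I-2 ? ·: bb|Bb
B/II-1 ? I-1×I-2: bb|Bb|BB
B/II-2 un I-1×I-2: bb
⇒ B over [I-1,I-2,II-1,II-2]: 5 consistent
J/I-1 aff ·: Jj
J/I-2 aff ·: Jj
J/II-1 ? I-1×I-2: jj|Jj|JJ
J/II-2 un I-1×I-2: jj
⇒ J over [I-1,I-2,II-1,II-2]: 3 consistent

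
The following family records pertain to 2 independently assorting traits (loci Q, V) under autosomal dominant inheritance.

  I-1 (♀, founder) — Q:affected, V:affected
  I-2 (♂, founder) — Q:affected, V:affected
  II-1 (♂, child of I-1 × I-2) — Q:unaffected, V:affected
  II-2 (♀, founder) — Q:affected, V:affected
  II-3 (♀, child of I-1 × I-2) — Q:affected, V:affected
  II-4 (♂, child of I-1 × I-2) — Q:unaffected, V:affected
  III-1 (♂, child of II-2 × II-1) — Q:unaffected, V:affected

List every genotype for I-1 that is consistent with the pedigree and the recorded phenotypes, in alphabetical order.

Q/I-1 aff ·: Qq
Q/I-2 aff ·: Qq
Q/II-1 un I-1×I-2: qq
Q/II-2 aff ·: Qq
Q/II-3 aff I-1×I-2: Qq|QQ
Q/II-4 un I-1×I-2: qq
Q/III-1 un II-2×II-1: qq
⇒ Q over [I-1,I-2,II-1,II-2,II-3,II-4,III-1]: 2 consistent
V/I-1 aff ·: Vv|VV
V/I-2 aff ·: Vv|VV
V/II-1 aff I-1×I-2: Vv|VV
V/II-2 aff ·: Vv|VV
V/II-3 aff I-1×I-2: Vv|VV
V/II-4 aff I-1×I-2: Vv|VV
V/III-1 aff II-2×II-1: Vv|VV
⇒ V over [I-1,I-2,II-1,II-2,II-3,II-4,III-1]: 87 consistent

I-1 ∈ {Qq VV, Qq Vv}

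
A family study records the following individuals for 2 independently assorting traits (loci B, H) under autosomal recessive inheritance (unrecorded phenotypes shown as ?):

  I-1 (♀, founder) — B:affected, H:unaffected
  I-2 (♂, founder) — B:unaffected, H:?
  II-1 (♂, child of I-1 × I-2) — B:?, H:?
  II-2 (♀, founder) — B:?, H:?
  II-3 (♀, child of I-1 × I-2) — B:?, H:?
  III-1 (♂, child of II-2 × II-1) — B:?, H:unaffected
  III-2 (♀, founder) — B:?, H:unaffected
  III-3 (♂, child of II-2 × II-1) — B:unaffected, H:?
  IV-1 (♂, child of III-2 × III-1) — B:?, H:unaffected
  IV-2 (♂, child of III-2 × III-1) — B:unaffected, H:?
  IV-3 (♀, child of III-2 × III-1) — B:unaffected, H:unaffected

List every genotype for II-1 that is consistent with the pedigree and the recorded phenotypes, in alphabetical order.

II-1 ∈ {Bb HH, Bb Hh, Bb hh, bb HH, bb Hh, bb hh}

B/I-1 aff ·: bb
B/I-2 un ·: BB|Bb
B/II-1 ? I-1×I-2: Bb|bb
B/II-2 ? ·: BB|Bb|bb
B/II-3 ? I-1×I-2: Bb|bb
B/III-1 ? II-2×II-1: BB|Bb|bb
B/III-2 ? ·: BB|Bb|bb
B/III-3 un II-2×II-1: BB|Bb
B/IV-1 ? III-2×III-1: BB|Bb|bb
B/IV-2 un III-2×III-1: BB|Bb
B/IV-3 un III-2×III-1: BB|Bb
⇒ B over [I-1,I-2,II-1,II-2,II-3,III-1,III-2,III-3,IV-1,IV-2,IV-3]: 571 consistent
H/I-1 un ·: HH|Hh
H/I-2 ? ·: HH|Hh|hh
H/II-1 ? I-1×I-2: HH|Hh|hh
H/II-2 ? ·: HH|Hh|hh
H/II-3 ? I-1×I-2: HH|Hh|hh
H/III-1 un II-2×II-1: HH|Hh
H/III-2 un ·: HH|Hh
H/III-3 ? II-2×II-1: HH|Hh|hh
H/IV-1 un III-2×III-1: HH|Hh
H/IV-2 ? III-2×III-1: HH|Hh|hh
H/IV-3 un III-2×III-1: HH|Hh
⇒ H over [I-1,I-2,II-1,II-2,II-3,III-1,III-2,III-3,IV-1,IV-2,IV-3]: 2846 consistent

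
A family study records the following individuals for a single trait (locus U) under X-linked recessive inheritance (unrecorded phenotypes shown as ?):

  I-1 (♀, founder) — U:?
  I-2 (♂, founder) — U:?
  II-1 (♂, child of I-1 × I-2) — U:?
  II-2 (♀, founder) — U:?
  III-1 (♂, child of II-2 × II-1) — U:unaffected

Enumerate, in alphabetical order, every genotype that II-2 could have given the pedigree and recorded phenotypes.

II-2 ∈ {X^UX^U, X^UX^u}

U/I-1 ? ·: X^UX^U|X^UX^u|X^uX^u
U/I-2 ? ·: X^UY|X^uY
U/II-1 ? I-1×I-2: X^UY|X^uY
U/II-2 ? ·: X^UX^U|X^UX^u
U/III-1 un II-2×II-1: X^UY
⇒ U over [I-1,I-2,II-1,II-2,III-1]: 16 consistent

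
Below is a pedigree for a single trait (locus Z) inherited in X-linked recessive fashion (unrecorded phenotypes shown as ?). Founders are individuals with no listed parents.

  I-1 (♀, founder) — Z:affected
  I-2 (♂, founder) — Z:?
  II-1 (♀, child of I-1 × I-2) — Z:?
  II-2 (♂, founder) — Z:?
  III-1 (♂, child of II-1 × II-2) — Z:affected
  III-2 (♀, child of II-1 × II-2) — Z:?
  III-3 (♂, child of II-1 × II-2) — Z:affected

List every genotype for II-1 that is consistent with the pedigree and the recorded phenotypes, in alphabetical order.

II-1 ∈ {X^ZX^z, X^zX^z}

Z/I-1 aff ·: X^zX^z
Z/I-2 ? ·: X^ZY|X^zY
Z/II-1 ? I-1×I-2: X^ZX^z|X^zX^z
Z/II-2 ? ·: X^ZY|X^zY
Z/III-1 aff II-1×II-2: X^zY
Z/III-2 ? II-1×II-2: X^ZX^Z|X^ZX^z|X^zX^z
Z/III-3 aff II-1×II-2: X^zY
⇒ Z over [I-1,I-2,II-1,II-2,III-1,III-2,III-3]: 6 consistent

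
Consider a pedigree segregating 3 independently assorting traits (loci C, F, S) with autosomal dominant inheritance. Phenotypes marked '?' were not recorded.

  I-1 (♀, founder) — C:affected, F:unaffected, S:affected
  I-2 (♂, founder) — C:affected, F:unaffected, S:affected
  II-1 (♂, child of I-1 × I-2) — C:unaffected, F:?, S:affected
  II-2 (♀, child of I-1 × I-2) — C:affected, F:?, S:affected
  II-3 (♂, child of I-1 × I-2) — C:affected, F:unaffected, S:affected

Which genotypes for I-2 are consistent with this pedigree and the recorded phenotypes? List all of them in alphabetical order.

I-2 ∈ {Cc ff SS, Cc ff Ss}

C/I-1 aff ·: Cc
C/I-2 aff ·: Cc
C/II-1 un I-1×I-2: cc
C/II-2 aff I-1×I-2: Cc|CC
C/II-3 aff I-1×I-2: Cc|CC
⇒ C over [I-1,I-2,II-1,II-2,II-3]: 4 consistent
F/I-1 un ·: ff
F/I-2 un ·: ff
F/II-1 ? I-1×I-2: ff
F/II-2 ? I-1×I-2: ff
F/II-3 un I-1×I-2: ff
⇒ F over [I-1,I-2,II-1,II-2,II-3]: 1 consistent
S/I-1 aff ·: Ss|SS
S/I-2 aff ·: Ss|SS
S/II-1 aff I-1×I-2: Ss|SS
S/II-2 aff I-1×I-2: Ss|SS
S/II-3 aff I-1×I-2: Ss|SS
⇒ S over [I-1,I-2,II-1,II-2,II-3]: 25 consistent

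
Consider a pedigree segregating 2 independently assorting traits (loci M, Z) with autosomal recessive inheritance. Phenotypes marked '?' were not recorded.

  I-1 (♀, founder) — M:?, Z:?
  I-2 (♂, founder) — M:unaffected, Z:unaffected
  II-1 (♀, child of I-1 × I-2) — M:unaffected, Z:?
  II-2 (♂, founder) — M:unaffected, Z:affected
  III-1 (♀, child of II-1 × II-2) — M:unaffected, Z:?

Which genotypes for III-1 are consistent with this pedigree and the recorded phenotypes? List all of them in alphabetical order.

M/I-1 ? ·: MM|Mm|mm
M/I-2 un ·: MM|Mm
M/II-1 un I-1×I-2: MM|Mm
M/II-2 un ·: MM|Mm
M/III-1 un II-1×II-2: MM|Mm
⇒ M over [I-1,I-2,II-1,II-2,III-1]: 32 consistent
Z/I-1 ? ·: ZZ|Zz|zz
Z/I-2 un ·: ZZ|Zz
Z/II-1 ? I-1×I-2: ZZ|Zz|zz
Z/II-2 aff ·: zz
Z/III-1 ? II-1×II-2: Zz|zz
⇒ Z over [I-1,I-2,II-1,II-2,III-1]: 16 consistent

III-1 ∈ {MM Zz, MM zz, Mm Zz, Mm zz}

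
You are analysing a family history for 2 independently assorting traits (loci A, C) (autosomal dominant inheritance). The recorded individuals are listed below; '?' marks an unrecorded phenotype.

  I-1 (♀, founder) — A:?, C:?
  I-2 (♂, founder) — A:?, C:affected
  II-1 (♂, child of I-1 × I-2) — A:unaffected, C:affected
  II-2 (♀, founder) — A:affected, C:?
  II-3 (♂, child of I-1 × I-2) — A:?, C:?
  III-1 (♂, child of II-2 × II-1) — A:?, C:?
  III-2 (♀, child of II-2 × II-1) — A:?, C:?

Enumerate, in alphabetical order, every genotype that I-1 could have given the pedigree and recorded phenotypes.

A/I-1 ? ·: aa|Aa
A/I-2 ? ·: aa|Aa
A/II-1 un I-1×I-2: aa
A/II-2 aff ·: Aa|AA
A/II-3 ? I-1×I-2: aa|Aa|AA
A/III-1 ? II-2×II-1: aa|Aa
A/III-2 ? II-2×II-1: aa|Aa
⇒ A over [I-1,I-2,II-1,II-2,II-3,III-1,III-2]: 40 consistent
C/I-1 ? ·: cc|Cc|CC
C/I-2 aff ·: Cc|CC
C/II-1 aff I-1×I-2: Cc|CC
C/II-2 ? ·: cc|Cc|CC
C/II-3 ? I-1×I-2: cc|Cc|CC
C/III-1 ? II-2×II-1: cc|Cc|CC
C/III-2 ? II-2×II-1: cc|Cc|CC
⇒ C over [I-1,I-2,II-1,II-2,II-3,III-1,III-2]: 218 consistent

I-1 ∈ {Aa CC, Aa Cc, Aa cc, aa CC, aa Cc, aa cc}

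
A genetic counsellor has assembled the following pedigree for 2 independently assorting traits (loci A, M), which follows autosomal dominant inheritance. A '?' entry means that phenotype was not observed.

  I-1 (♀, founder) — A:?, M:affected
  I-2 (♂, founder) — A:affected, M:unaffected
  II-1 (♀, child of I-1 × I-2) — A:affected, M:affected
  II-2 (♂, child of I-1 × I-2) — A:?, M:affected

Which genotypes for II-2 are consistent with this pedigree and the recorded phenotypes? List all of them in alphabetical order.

II-2 ∈ {AA Mm, Aa Mm, aa Mm}

A/I-1 ? ·: aa|Aa|AA
A/I-2 aff ·: Aa|AA
A/II-1 aff I-1×I-2: Aa|AA
A/II-2 ? I-1×I-2: aa|Aa|AA
⇒ A over [I-1,I-2,II-1,II-2]: 18 consistent
M/I-1 aff ·: Mm|MM
M/I-2 un ·: mm
M/II-1 aff I-1×I-2: Mm
M/II-2 aff I-1×I-2: Mm
⇒ M over [I-1,I-2,II-1,II-2]: 2 consistent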